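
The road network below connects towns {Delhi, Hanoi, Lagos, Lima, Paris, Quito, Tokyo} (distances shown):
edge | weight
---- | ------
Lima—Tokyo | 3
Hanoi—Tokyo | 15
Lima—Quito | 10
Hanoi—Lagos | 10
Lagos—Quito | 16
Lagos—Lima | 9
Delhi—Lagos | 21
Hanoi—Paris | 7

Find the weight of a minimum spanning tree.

60

Kruskal's algorithm — process edges by increasing weight (ties by edge label):
Lima—Tokyo (3): add. Components now {Lima,Tokyo} {Paris} {Delhi} {Quito} {Hanoi} {Lagos}
Hanoi—Paris (7): add. Components now {Lima,Tokyo} {Hanoi,Paris} {Delhi} {Quito} {Lagos}
Lagos—Lima (9): add. Components now {Lagos,Lima,Tokyo} {Hanoi,Paris} {Delhi} {Quito}
Hanoi—Lagos (10): add. Components now {Hanoi,Lagos,Lima,Paris,Tokyo} {Delhi} {Quito}
Lima—Quito (10): add. Components now {Hanoi,Lagos,Lima,Paris,Quito,Tokyo} {Delhi}
Hanoi—Tokyo (15): skip — Hanoi and Tokyo already connected.
Lagos—Quito (16): skip — Quito and Lagos already connected.
Delhi—Lagos (21): add. Components now {Delhi,Hanoi,Lagos,Lima,Paris,Quito,Tokyo}
MST edges: Lima—Tokyo, Hanoi—Paris, Lagos—Lima, Hanoi—Lagos, Lima—Quito, Delhi—Lagos; total weight 3+7+9+10+10+21 = 60.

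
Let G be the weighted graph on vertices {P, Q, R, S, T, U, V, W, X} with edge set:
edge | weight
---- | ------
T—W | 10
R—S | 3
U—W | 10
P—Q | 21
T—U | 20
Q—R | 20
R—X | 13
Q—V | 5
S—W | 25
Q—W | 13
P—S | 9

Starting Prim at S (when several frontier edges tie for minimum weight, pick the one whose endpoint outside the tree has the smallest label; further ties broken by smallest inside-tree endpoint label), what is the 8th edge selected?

Grow the tree from S using Prim:
Step 1: frontier [R—S 3, P—S 9, S—W 25] → take R—S (3); add R.
Step 2: frontier [R—X 13, Q—R 20, P—S 9, S—W 25] → take P—S (9); add P.
Step 3: frontier [P—Q 21, R—X 13, Q—R 20, S—W 25] → take R—X (13); add X.
Step 4: frontier [P—Q 21, Q—R 20, S—W 25] → take Q—R (20); add Q.
Step 5: frontier [Q—V 5, Q—W 13, S—W 25] → take Q—V (5); add V.
Step 6: frontier [Q—W 13, S—W 25] → take Q—W (13); add W.
Step 7: frontier [T—W 10, U—W 10] → take T—W (10); add T.
Step 8: frontier [T—U 20, U—W 10] → take U—W (10); add U.
The 8th edge added is U—W.

U-W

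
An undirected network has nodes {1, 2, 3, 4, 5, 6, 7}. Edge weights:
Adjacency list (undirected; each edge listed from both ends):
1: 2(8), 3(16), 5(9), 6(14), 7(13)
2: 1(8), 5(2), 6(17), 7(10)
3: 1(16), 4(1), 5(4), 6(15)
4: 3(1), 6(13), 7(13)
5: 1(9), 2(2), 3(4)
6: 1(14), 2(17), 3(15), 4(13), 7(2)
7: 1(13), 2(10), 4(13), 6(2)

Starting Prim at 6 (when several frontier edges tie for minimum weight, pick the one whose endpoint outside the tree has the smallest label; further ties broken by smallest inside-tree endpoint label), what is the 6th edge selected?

Prim, starting at 6.
Step 1: cheapest edge leaving the tree is 6 7 (2); add 7.
Step 2: cheapest edge leaving the tree is 2 7 (10); add 2.
Step 3: cheapest edge leaving the tree is 2 5 (2); add 5.
Step 4: cheapest edge leaving the tree is 3 5 (4); add 3.
Step 5: cheapest edge leaving the tree is 3 4 (1); add 4.
Step 6: cheapest edge leaving the tree is 1 2 (8); add 1.
The 6th edge added is 1 2.

1-2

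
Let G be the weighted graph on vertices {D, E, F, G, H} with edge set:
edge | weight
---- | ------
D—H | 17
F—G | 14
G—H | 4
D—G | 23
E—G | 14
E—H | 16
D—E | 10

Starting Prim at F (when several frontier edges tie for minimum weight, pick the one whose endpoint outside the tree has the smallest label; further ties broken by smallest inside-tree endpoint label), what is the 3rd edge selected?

Prim's algorithm from F:
Step 1: cheapest edge leaving the tree is F—G (14); add G.
Step 2: cheapest edge leaving the tree is G—H (4); add H.
Step 3: cheapest edge leaving the tree is E—G (14); add E.
Step 4: cheapest edge leaving the tree is D—E (10); add D.
The 3rd edge added is E—G.

E-G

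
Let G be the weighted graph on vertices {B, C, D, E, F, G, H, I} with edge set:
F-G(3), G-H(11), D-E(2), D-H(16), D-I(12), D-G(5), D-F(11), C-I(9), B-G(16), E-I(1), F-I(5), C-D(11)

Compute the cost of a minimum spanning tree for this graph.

47

Prim's algorithm from E:
Step 1: cheapest edge leaving the tree is E-I (1); add I.
Step 2: cheapest edge leaving the tree is D-E (2); add D.
Step 3: cheapest edge leaving the tree is F-I (5); add F.
Step 4: cheapest edge leaving the tree is F-G (3); add G.
Step 5: cheapest edge leaving the tree is C-I (9); add C.
Step 6: cheapest edge leaving the tree is G-H (11); add H.
Step 7: cheapest edge leaving the tree is B-G (16); add B.
MST edges: E-I, D-E, F-I, F-G, C-I, G-H, B-G; total weight 1+2+5+3+9+11+16 = 47.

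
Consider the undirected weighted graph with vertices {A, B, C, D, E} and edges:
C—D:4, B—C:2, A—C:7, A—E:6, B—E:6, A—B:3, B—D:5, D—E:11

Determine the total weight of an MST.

Kruskal: consider edges lightest-first.
B—C (2): add. Components now {A} {B,C} {D} {E}
A—B (3): add. Components now {A,B,C} {D} {E}
C—D (4): add. Components now {A,B,C,D} {E}
B—D (5): skip — B and D already connected.
A—E (6): add. Components now {A,B,C,D,E}
MST edges: B—C, A—B, C—D, A—E; total weight 2+3+4+6 = 15.

15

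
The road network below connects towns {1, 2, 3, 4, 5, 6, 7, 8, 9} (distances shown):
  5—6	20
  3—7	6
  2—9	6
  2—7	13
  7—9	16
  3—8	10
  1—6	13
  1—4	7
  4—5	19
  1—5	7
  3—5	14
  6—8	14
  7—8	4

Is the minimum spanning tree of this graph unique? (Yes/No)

No

Sort edges by weight, then run Kruskal:
7—8 (4): add — endpoints in different components.
2—9 (6): add — endpoints in different components.
3—7 (6): add — endpoints in different components.
1—4 (7): add — endpoints in different components.
1—5 (7): add — endpoints in different components.
3—8 (10): skip — 3 and 8 already connected.
1—6 (13): add — endpoints in different components.
2—7 (13): add — endpoints in different components.
3—5 (14): add — endpoints in different components.
Non-tree edge 6—8 has weight 14, equal to the heaviest edge on its tree cycle — swapping gives another MST of the same weight. Not unique.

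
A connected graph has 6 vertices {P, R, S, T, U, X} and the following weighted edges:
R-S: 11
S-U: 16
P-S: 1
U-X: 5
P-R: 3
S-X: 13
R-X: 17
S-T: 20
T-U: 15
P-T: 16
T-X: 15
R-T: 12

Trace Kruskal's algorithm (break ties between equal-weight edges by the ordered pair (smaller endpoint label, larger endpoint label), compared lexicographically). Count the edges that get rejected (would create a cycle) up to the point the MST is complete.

1

Kruskal's algorithm — process edges by increasing weight (ties by edge label):
P-S (1): add — endpoints in different components.
P-R (3): add — endpoints in different components.
U-X (5): add — endpoints in different components.
R-S (11): skip — R and S already connected.
R-T (12): add — endpoints in different components.
S-X (13): add — endpoints in different components.
Edges rejected before the tree was complete: 1.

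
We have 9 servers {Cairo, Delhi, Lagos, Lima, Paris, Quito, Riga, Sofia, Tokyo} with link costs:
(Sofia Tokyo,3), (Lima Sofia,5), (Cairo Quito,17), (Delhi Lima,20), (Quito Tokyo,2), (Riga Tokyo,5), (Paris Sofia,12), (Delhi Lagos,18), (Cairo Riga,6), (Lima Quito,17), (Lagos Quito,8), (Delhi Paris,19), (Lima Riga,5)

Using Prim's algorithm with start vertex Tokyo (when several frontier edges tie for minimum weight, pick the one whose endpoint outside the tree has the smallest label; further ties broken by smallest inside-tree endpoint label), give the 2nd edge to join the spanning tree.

Sofia-Tokyo

Grow the tree from Tokyo using Prim:
Step 1: cheapest edge leaving the tree is Quito Tokyo (2); add Quito.
Step 2: cheapest edge leaving the tree is Sofia Tokyo (3); add Sofia.
Step 3: cheapest edge leaving the tree is Lima Sofia (5); add Lima.
Step 4: cheapest edge leaving the tree is Lima Riga (5); add Riga.
Step 5: cheapest edge leaving the tree is Cairo Riga (6); add Cairo.
Step 6: cheapest edge leaving the tree is Lagos Quito (8); add Lagos.
Step 7: cheapest edge leaving the tree is Paris Sofia (12); add Paris.
Step 8: cheapest edge leaving the tree is Delhi Lagos (18); add Delhi.
The 2nd edge added is Sofia Tokyo.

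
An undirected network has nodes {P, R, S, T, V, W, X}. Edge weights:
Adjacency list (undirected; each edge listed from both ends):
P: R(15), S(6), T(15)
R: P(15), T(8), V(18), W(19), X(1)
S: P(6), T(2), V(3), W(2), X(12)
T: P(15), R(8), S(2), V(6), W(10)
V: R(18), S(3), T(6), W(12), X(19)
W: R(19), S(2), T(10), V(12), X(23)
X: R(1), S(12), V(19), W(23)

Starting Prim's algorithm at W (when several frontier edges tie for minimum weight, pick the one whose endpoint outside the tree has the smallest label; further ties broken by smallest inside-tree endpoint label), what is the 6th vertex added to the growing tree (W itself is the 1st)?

R

Prim's algorithm from W:
Step 1: cheapest edge leaving the tree is S—W (2); add S.
Step 2: cheapest edge leaving the tree is S—T (2); add T.
Step 3: cheapest edge leaving the tree is S—V (3); add V.
Step 4: cheapest edge leaving the tree is P—S (6); add P.
Step 5: cheapest edge leaving the tree is R—T (8); add R.
Step 6: cheapest edge leaving the tree is R—X (1); add X.
Vertex order: W, S, T, V, P, R, X. The 6th vertex is R.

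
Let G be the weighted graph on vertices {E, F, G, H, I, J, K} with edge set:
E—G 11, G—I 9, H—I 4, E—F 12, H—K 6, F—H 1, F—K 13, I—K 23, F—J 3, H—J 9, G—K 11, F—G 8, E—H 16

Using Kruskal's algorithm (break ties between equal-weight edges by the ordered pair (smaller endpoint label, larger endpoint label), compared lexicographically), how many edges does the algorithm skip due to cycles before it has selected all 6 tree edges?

Kruskal's algorithm — process edges by increasing weight (ties by edge label):
F—H (1): add — endpoints in different components.
F—J (3): add — endpoints in different components.
H—I (4): add — endpoints in different components.
H—K (6): add — endpoints in different components.
F—G (8): add — endpoints in different components.
G—I (9): skip — G and I already connected.
H—J (9): skip — H and J already connected.
E—G (11): add — endpoints in different components.
Edges rejected before the tree was complete: 2.

2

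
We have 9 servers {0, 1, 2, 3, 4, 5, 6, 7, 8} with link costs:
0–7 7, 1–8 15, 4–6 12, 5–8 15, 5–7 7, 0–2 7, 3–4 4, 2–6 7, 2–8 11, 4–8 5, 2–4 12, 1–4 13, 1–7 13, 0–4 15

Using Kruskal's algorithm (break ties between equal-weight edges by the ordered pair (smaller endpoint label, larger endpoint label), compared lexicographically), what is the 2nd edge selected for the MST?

Sort edges by weight, then run Kruskal:
3–4 (4): add — endpoints in different components.
4–8 (5): add — endpoints in different components.
0–2 (7): add — endpoints in different components.
0–7 (7): add — endpoints in different components.
2–6 (7): add — endpoints in different components.
5–7 (7): add — endpoints in different components.
2–8 (11): add — endpoints in different components.
2–4 (12): skip — 2 and 4 already connected.
4–6 (12): skip — 4 and 6 already connected.
1–4 (13): add — endpoints in different components.
The 2nd edge added is 4–8.

4-8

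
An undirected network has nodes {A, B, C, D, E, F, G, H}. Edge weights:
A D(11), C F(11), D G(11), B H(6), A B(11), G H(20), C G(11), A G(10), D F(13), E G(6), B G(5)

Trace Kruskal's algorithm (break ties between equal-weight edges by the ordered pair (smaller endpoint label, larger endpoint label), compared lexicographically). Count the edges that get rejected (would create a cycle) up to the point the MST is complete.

Sort edges by weight, then run Kruskal:
B G (5): add — endpoints in different components.
B H (6): add — endpoints in different components.
E G (6): add — endpoints in different components.
A G (10): add — endpoints in different components.
A B (11): skip — A and B already connected.
A D (11): add — endpoints in different components.
C F (11): add — endpoints in different components.
C G (11): add — endpoints in different components.
Edges rejected before the tree was complete: 1.

1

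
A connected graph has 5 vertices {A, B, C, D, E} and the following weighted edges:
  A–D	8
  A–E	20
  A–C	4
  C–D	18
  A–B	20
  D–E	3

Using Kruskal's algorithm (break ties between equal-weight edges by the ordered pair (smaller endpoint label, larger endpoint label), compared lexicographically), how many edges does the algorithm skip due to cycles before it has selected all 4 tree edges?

1

Kruskal: consider edges lightest-first.
D–E (3): add. Components now {A} {B} {C} {D,E}
A–C (4): add. Components now {A,C} {B} {D,E}
A–D (8): add. Components now {A,C,D,E} {B}
C–D (18): skip — C and D already connected.
A–B (20): add. Components now {A,B,C,D,E}
Edges rejected before the tree was complete: 1.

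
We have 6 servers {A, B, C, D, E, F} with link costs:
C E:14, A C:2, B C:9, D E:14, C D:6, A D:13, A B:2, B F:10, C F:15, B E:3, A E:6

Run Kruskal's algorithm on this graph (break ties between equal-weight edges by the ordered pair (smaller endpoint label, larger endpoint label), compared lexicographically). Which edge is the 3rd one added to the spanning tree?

B-E

Sort edges by weight, then run Kruskal:
A B (2): add — endpoints in different components.
A C (2): add — endpoints in different components.
B E (3): add — endpoints in different components.
A E (6): skip — A and E already connected.
C D (6): add — endpoints in different components.
B C (9): skip — B and C already connected.
B F (10): add — endpoints in different components.
The 3rd edge added is B E.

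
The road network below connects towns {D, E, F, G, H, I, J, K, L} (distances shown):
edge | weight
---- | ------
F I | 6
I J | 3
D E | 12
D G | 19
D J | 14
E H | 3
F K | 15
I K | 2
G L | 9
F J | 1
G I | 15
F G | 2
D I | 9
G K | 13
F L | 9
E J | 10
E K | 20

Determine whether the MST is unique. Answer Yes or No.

Kruskal: consider edges lightest-first.
F J (1): add — endpoints in different components.
F G (2): add — endpoints in different components.
I K (2): add — endpoints in different components.
E H (3): add — endpoints in different components.
I J (3): add — endpoints in different components.
F I (6): skip — F and I already connected.
D I (9): add — endpoints in different components.
F L (9): add — endpoints in different components.
G L (9): skip — G and L already connected.
E J (10): add — endpoints in different components.
Non-tree edge G L has weight 9, equal to the heaviest edge on its tree cycle — swapping gives another MST of the same weight. Not unique.

No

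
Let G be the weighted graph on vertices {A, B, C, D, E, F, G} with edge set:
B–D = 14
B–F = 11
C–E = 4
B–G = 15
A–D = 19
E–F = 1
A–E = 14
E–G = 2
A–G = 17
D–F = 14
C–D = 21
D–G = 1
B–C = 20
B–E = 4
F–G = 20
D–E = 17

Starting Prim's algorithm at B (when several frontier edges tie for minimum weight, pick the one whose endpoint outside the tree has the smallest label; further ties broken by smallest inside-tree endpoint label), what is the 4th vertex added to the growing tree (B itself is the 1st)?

Grow the tree from B using Prim:
Step 1: cheapest edge leaving the tree is B–E (4); add E.
Step 2: cheapest edge leaving the tree is E–F (1); add F.
Step 3: cheapest edge leaving the tree is E–G (2); add G.
Step 4: cheapest edge leaving the tree is D–G (1); add D.
Step 5: cheapest edge leaving the tree is C–E (4); add C.
Step 6: cheapest edge leaving the tree is A–E (14); add A.
Vertex order: B, E, F, G, D, C, A. The 4th vertex is G.

G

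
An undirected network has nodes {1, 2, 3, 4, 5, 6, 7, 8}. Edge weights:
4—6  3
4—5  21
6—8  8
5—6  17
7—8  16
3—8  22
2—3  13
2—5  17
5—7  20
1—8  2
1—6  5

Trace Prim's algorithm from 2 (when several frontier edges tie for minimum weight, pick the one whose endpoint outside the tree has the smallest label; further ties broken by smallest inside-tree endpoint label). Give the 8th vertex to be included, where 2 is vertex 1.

Grow the tree from 2 using Prim:
Step 1: cheapest edge leaving the tree is 2—3 (13); add 3.
Step 2: cheapest edge leaving the tree is 2—5 (17); add 5.
Step 3: cheapest edge leaving the tree is 5—6 (17); add 6.
Step 4: cheapest edge leaving the tree is 4—6 (3); add 4.
Step 5: cheapest edge leaving the tree is 1—6 (5); add 1.
Step 6: cheapest edge leaving the tree is 1—8 (2); add 8.
Step 7: cheapest edge leaving the tree is 7—8 (16); add 7.
Vertex order: 2, 3, 5, 6, 4, 1, 8, 7. The 8th vertex is 7.

7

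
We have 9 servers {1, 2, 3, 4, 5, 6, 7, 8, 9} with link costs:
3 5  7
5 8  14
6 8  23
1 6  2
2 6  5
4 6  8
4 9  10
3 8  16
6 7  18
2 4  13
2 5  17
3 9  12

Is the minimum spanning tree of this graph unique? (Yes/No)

Yes

Kruskal's algorithm — process edges by increasing weight (ties by edge label):
1 6 (2): add — endpoints in different components.
2 6 (5): add — endpoints in different components.
3 5 (7): add — endpoints in different components.
4 6 (8): add — endpoints in different components.
4 9 (10): add — endpoints in different components.
3 9 (12): add — endpoints in different components.
2 4 (13): skip — 2 and 4 already connected.
5 8 (14): add — endpoints in different components.
3 8 (16): skip — 3 and 8 already connected.
2 5 (17): skip — 2 and 5 already connected.
6 7 (18): add — endpoints in different components.
Every non-tree edge has weight strictly greater than the heaviest edge on the tree path between its endpoints, so the MST is unique.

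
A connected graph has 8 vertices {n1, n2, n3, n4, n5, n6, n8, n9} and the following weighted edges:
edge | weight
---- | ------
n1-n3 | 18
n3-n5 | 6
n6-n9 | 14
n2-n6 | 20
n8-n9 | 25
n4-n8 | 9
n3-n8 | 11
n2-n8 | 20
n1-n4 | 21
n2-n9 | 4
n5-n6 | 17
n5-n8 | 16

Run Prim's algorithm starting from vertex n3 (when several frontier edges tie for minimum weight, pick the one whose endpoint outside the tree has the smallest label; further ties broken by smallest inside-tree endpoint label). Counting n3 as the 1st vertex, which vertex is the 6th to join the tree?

n9

Grow the tree from n3 using Prim:
Step 1: cheapest edge leaving the tree is n3-n5 (6); add n5.
Step 2: cheapest edge leaving the tree is n3-n8 (11); add n8.
Step 3: cheapest edge leaving the tree is n4-n8 (9); add n4.
Step 4: cheapest edge leaving the tree is n5-n6 (17); add n6.
Step 5: cheapest edge leaving the tree is n6-n9 (14); add n9.
Step 6: cheapest edge leaving the tree is n2-n9 (4); add n2.
Step 7: cheapest edge leaving the tree is n1-n3 (18); add n1.
Vertex order: n3, n5, n8, n4, n6, n9, n2, n1. The 6th vertex is n9.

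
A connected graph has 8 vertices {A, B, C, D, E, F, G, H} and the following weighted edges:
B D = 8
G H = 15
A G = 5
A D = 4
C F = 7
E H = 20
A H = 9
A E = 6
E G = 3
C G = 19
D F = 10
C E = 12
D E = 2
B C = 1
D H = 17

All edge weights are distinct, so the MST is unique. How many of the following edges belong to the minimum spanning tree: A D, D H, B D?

Sort edges by weight, then run Kruskal:
B C (1): add — endpoints in different components.
D E (2): add — endpoints in different components.
E G (3): add — endpoints in different components.
A D (4): add — endpoints in different components.
A G (5): skip — A and G already connected.
A E (6): skip — A and E already connected.
C F (7): add — endpoints in different components.
B D (8): add — endpoints in different components.
A H (9): add — endpoints in different components.
MST edge set: {B C, D E, E G, A D, C F, B D, A H}.
Of the listed edges, {A D, B D} are in the MST → 2.

2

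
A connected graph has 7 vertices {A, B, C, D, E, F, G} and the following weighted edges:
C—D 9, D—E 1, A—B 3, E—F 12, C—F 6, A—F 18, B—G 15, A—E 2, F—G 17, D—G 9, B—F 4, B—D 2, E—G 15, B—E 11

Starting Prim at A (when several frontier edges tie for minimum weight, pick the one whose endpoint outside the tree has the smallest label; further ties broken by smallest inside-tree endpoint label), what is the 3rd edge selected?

Prim, starting at A.
Step 1: frontier [A—E 2, A—B 3, A—F 18] → take A—E (2); add E.
Step 2: frontier [A—B 3, A—F 18, D—E 1, B—E 11, E—F 12, E—G 15] → take D—E (1); add D.
Step 3: frontier [A—B 3, A—F 18, B—D 2, C—D 9, D—G 9, B—E 11, E—F 12, E—G 15] → take B—D (2); add B.
Step 4: frontier [A—F 18, B—F 4, B—G 15, C—D 9, D—G 9, E—F 12, E—G 15] → take B—F (4); add F.
Step 5: frontier [B—G 15, C—D 9, D—G 9, E—G 15, C—F 6, F—G 17] → take C—F (6); add C.
Step 6: frontier [B—G 15, D—G 9, E—G 15, F—G 17] → take D—G (9); add G.
The 3rd edge added is B—D.

B-D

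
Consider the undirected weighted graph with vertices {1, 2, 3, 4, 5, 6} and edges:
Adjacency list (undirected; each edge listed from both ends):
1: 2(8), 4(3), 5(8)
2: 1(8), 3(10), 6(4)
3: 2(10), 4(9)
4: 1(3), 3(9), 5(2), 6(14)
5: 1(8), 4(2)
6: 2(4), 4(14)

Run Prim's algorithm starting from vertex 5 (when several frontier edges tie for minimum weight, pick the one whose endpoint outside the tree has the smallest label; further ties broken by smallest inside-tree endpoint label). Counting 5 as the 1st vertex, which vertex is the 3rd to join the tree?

1

Grow the tree from 5 using Prim:
Step 1: cheapest edge leaving the tree is 4 5 (2); add 4.
Step 2: cheapest edge leaving the tree is 1 4 (3); add 1.
Step 3: cheapest edge leaving the tree is 1 2 (8); add 2.
Step 4: cheapest edge leaving the tree is 2 6 (4); add 6.
Step 5: cheapest edge leaving the tree is 3 4 (9); add 3.
Vertex order: 5, 4, 1, 2, 6, 3. The 3rd vertex is 1.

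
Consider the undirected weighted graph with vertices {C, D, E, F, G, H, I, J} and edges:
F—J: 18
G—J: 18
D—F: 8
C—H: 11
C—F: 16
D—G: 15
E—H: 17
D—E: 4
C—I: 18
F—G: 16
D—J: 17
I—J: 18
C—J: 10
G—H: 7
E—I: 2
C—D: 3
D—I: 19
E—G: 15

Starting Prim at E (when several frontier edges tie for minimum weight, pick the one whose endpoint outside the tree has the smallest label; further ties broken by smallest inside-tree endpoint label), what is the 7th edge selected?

G-H

Prim's algorithm from E:
Step 1: cheapest edge leaving the tree is E—I (2); add I.
Step 2: cheapest edge leaving the tree is D—E (4); add D.
Step 3: cheapest edge leaving the tree is C—D (3); add C.
Step 4: cheapest edge leaving the tree is D—F (8); add F.
Step 5: cheapest edge leaving the tree is C—J (10); add J.
Step 6: cheapest edge leaving the tree is C—H (11); add H.
Step 7: cheapest edge leaving the tree is G—H (7); add G.
The 7th edge added is G—H.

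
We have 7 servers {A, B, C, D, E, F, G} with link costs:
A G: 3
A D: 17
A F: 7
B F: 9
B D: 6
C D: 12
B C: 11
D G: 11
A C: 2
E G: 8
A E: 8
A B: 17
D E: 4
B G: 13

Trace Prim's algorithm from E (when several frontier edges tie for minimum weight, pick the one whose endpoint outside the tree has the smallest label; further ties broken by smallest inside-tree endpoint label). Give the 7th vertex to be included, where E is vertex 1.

F

Prim's algorithm from E:
Step 1: cheapest edge leaving the tree is D E (4); add D.
Step 2: cheapest edge leaving the tree is B D (6); add B.
Step 3: cheapest edge leaving the tree is A E (8); add A.
Step 4: cheapest edge leaving the tree is A C (2); add C.
Step 5: cheapest edge leaving the tree is A G (3); add G.
Step 6: cheapest edge leaving the tree is A F (7); add F.
Vertex order: E, D, B, A, C, G, F. The 7th vertex is F.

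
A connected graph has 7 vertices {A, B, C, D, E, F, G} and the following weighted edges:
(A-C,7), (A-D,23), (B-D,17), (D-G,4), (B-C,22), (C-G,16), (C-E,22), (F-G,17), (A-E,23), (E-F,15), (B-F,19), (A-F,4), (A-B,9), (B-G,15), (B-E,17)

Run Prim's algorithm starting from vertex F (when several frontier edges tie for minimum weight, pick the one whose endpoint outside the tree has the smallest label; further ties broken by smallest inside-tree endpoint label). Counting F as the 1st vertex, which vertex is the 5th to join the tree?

Prim, starting at F.
Step 1: cheapest edge leaving the tree is A-F (4); add A.
Step 2: cheapest edge leaving the tree is A-C (7); add C.
Step 3: cheapest edge leaving the tree is A-B (9); add B.
Step 4: cheapest edge leaving the tree is E-F (15); add E.
Step 5: cheapest edge leaving the tree is B-G (15); add G.
Step 6: cheapest edge leaving the tree is D-G (4); add D.
Vertex order: F, A, C, B, E, G, D. The 5th vertex is E.

E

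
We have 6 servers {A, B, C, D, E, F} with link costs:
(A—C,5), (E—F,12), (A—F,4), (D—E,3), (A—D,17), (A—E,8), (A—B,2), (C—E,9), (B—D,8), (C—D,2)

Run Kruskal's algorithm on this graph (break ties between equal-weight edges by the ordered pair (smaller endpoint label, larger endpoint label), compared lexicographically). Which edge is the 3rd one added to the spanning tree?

D-E

Kruskal: consider edges lightest-first.
A—B (2): add. Components now {A,B} {C} {D} {E} {F}
C—D (2): add. Components now {A,B} {C,D} {E} {F}
D—E (3): add. Components now {A,B} {C,D,E} {F}
A—F (4): add. Components now {A,B,F} {C,D,E}
A—C (5): add. Components now {A,B,C,D,E,F}
The 3rd edge added is D—E.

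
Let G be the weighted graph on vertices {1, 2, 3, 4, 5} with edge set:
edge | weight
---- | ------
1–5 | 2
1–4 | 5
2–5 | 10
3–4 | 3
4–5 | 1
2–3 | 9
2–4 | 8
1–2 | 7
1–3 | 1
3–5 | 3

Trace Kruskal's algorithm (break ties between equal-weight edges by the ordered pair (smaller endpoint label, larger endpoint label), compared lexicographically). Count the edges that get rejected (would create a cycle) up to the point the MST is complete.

Kruskal's algorithm — process edges by increasing weight (ties by edge label):
1–3 (1): add. Components now {1,3} {2} {4} {5}
4–5 (1): add. Components now {1,3} {2} {4,5}
1–5 (2): add. Components now {1,3,4,5} {2}
3–4 (3): skip — 3 and 4 already connected.
3–5 (3): skip — 3 and 5 already connected.
1–4 (5): skip — 1 and 4 already connected.
1–2 (7): add. Components now {1,2,3,4,5}
Edges rejected before the tree was complete: 3.

3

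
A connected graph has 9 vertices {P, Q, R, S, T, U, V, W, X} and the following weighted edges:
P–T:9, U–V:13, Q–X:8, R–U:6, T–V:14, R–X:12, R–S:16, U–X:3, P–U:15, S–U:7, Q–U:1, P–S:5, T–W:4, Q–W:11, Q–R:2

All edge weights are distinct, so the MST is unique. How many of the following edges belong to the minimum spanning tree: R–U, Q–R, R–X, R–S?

Sort edges by weight, then run Kruskal:
Q–U (1): add — endpoints in different components.
Q–R (2): add — endpoints in different components.
U–X (3): add — endpoints in different components.
T–W (4): add — endpoints in different components.
P–S (5): add — endpoints in different components.
R–U (6): skip — U and R already connected.
S–U (7): add — endpoints in different components.
Q–X (8): skip — X and Q already connected.
P–T (9): add — endpoints in different components.
Q–W (11): skip — W and Q already connected.
R–X (12): skip — X and R already connected.
U–V (13): add — endpoints in different components.
MST edge set: {Q–U, Q–R, U–X, T–W, P–S, S–U, P–T, U–V}.
Of the listed edges, {Q–R} are in the MST → 1.

1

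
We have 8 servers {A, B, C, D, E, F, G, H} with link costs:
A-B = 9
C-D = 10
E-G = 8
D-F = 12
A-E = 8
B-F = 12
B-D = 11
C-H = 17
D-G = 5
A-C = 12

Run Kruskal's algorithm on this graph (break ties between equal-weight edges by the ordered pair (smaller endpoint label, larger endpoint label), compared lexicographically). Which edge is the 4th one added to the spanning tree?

A-B

Kruskal's algorithm — process edges by increasing weight (ties by edge label):
D-G (5): add — endpoints in different components.
A-E (8): add — endpoints in different components.
E-G (8): add — endpoints in different components.
A-B (9): add — endpoints in different components.
C-D (10): add — endpoints in different components.
B-D (11): skip — B and D already connected.
A-C (12): skip — A and C already connected.
B-F (12): add — endpoints in different components.
D-F (12): skip — D and F already connected.
C-H (17): add — endpoints in different components.
The 4th edge added is A-B.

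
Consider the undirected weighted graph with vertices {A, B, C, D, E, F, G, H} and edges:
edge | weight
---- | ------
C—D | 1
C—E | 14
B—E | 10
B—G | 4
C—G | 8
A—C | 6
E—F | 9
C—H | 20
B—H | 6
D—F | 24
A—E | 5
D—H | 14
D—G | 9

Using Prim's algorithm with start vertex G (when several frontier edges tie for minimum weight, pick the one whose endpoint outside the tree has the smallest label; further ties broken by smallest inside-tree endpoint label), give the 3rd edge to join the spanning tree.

Prim's algorithm from G:
Step 1: frontier [B—G 4, C—G 8, D—G 9] → take B—G (4); add B.
Step 2: frontier [B—H 6, B—E 10, C—G 8, D—G 9] → take B—H (6); add H.
Step 3: frontier [B—E 10, C—G 8, D—G 9, D—H 14, C—H 20] → take C—G (8); add C.
Step 4: frontier [B—E 10, C—D 1, A—C 6, C—E 14, D—G 9, D—H 14] → take C—D (1); add D.
Step 5: frontier [B—E 10, A—C 6, C—E 14, D—F 24] → take A—C (6); add A.
Step 6: frontier [A—E 5, B—E 10, C—E 14, D—F 24] → take A—E (5); add E.
Step 7: frontier [D—F 24, E—F 9] → take E—F (9); add F.
The 3rd edge added is C—G.

C-G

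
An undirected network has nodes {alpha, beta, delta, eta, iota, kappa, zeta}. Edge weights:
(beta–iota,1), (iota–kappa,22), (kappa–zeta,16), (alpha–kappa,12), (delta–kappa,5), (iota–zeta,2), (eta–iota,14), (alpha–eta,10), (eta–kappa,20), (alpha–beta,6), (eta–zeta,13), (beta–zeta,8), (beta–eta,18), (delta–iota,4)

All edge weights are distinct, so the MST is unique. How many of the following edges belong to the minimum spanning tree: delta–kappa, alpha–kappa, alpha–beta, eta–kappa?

Sort edges by weight, then run Kruskal:
beta–iota (1): add — endpoints in different components.
iota–zeta (2): add — endpoints in different components.
delta–iota (4): add — endpoints in different components.
delta–kappa (5): add — endpoints in different components.
alpha–beta (6): add — endpoints in different components.
beta–zeta (8): skip — beta and zeta already connected.
alpha–eta (10): add — endpoints in different components.
MST edge set: {beta–iota, iota–zeta, delta–iota, delta–kappa, alpha–beta, alpha–eta}.
Of the listed edges, {delta–kappa, alpha–beta} are in the MST → 2.

2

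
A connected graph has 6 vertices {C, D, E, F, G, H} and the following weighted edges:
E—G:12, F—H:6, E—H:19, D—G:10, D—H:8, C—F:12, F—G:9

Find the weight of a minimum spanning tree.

Kruskal's algorithm — process edges by increasing weight (ties by edge label):
F—H (6): add — endpoints in different components.
D—H (8): add — endpoints in different components.
F—G (9): add — endpoints in different components.
D—G (10): skip — D and G already connected.
C—F (12): add — endpoints in different components.
E—G (12): add — endpoints in different components.
MST edges: F—H, D—H, F—G, C—F, E—G; total weight 6+8+9+12+12 = 47.

47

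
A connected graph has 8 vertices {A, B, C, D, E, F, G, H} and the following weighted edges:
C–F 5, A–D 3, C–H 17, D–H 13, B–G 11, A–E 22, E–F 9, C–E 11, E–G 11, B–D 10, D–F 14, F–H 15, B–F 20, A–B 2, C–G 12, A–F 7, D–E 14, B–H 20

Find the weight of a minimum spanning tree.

Grow the tree from B using Prim:
Step 1: cheapest edge leaving the tree is A–B (2); add A.
Step 2: cheapest edge leaving the tree is A–D (3); add D.
Step 3: cheapest edge leaving the tree is A–F (7); add F.
Step 4: cheapest edge leaving the tree is C–F (5); add C.
Step 5: cheapest edge leaving the tree is E–F (9); add E.
Step 6: cheapest edge leaving the tree is B–G (11); add G.
Step 7: cheapest edge leaving the tree is D–H (13); add H.
MST edges: A–B, A–D, A–F, C–F, E–F, B–G, D–H; total weight 2+3+7+5+9+11+13 = 50.

50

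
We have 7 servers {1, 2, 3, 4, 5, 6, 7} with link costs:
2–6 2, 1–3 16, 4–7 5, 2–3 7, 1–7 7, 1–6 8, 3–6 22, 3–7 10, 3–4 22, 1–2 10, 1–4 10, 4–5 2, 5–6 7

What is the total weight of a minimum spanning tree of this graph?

Kruskal's algorithm — process edges by increasing weight (ties by edge label):
2–6 (2): add — endpoints in different components.
4–5 (2): add — endpoints in different components.
4–7 (5): add — endpoints in different components.
1–7 (7): add — endpoints in different components.
2–3 (7): add — endpoints in different components.
5–6 (7): add — endpoints in different components.
MST edges: 2–6, 4–5, 4–7, 1–7, 2–3, 5–6; total weight 2+2+5+7+7+7 = 30.

30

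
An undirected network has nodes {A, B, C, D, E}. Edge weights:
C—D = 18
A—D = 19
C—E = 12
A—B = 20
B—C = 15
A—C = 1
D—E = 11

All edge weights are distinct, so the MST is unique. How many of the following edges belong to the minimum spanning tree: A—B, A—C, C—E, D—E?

3

Sort edges by weight, then run Kruskal:
A—C (1): add — endpoints in different components.
D—E (11): add — endpoints in different components.
C—E (12): add — endpoints in different components.
B—C (15): add — endpoints in different components.
MST edge set: {A—C, D—E, C—E, B—C}.
Of the listed edges, {A—C, C—E, D—E} are in the MST → 3.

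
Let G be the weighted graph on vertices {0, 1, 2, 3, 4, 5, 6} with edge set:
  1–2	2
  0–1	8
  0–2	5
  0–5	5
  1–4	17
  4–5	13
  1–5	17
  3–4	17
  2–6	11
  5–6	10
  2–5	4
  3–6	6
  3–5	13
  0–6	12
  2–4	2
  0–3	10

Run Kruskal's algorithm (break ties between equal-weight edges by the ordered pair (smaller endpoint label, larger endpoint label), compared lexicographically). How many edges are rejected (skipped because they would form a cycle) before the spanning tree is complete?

2

Kruskal: consider edges lightest-first.
1–2 (2): add — endpoints in different components.
2–4 (2): add — endpoints in different components.
2–5 (4): add — endpoints in different components.
0–2 (5): add — endpoints in different components.
0–5 (5): skip — 0 and 5 already connected.
3–6 (6): add — endpoints in different components.
0–1 (8): skip — 0 and 1 already connected.
0–3 (10): add — endpoints in different components.
Edges rejected before the tree was complete: 2.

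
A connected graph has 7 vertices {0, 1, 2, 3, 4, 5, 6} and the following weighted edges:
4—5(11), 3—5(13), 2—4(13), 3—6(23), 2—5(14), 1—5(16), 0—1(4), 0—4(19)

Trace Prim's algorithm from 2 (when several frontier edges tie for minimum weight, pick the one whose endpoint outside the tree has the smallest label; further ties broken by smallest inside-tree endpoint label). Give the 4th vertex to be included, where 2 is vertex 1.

Grow the tree from 2 using Prim:
Step 1: frontier [2—4 13, 2—5 14] → take 2—4 (13); add 4.
Step 2: frontier [2—5 14, 4—5 11, 0—4 19] → take 4—5 (11); add 5.
Step 3: frontier [0—4 19, 3—5 13, 1—5 16] → take 3—5 (13); add 3.
Step 4: frontier [3—6 23, 0—4 19, 1—5 16] → take 1—5 (16); add 1.
Step 5: frontier [0—1 4, 3—6 23, 0—4 19] → take 0—1 (4); add 0.
Step 6: frontier [3—6 23] → take 3—6 (23); add 6.
Vertex order: 2, 4, 5, 3, 1, 0, 6. The 4th vertex is 3.

3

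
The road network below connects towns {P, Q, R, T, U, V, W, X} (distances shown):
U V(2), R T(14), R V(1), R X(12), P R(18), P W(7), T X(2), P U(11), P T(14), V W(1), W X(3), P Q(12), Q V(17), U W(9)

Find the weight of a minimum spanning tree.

Prim, starting at Q.
Step 1: frontier [P Q 12, Q V 17] → take P Q (12); add P.
Step 2: frontier [P W 7, P U 11, P T 14, P R 18, Q V 17] → take P W (7); add W.
Step 3: frontier [P U 11, P T 14, P R 18, Q V 17, V W 1, W X 3, U W 9] → take V W (1); add V.
Step 4: frontier [P U 11, P T 14, P R 18, R V 1, U V 2, W X 3, U W 9] → take R V (1); add R.
Step 5: frontier [P U 11, P T 14, R X 12, R T 14, U V 2, W X 3, U W 9] → take U V (2); add U.
Step 6: frontier [P T 14, R X 12, R T 14, W X 3] → take W X (3); add X.
Step 7: frontier [P T 14, R T 14, T X 2] → take T X (2); add T.
MST edges: P Q, P W, V W, R V, U V, W X, T X; total weight 12+7+1+1+2+3+2 = 28.

28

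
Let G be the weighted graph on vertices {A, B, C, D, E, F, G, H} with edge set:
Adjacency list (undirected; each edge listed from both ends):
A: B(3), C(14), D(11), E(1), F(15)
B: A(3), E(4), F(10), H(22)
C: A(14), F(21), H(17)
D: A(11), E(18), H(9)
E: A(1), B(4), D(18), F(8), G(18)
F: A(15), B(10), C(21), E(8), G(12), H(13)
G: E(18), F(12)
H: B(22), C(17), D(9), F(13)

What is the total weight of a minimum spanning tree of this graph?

Prim's algorithm from F:
Step 1: cheapest edge leaving the tree is E–F (8); add E.
Step 2: cheapest edge leaving the tree is A–E (1); add A.
Step 3: cheapest edge leaving the tree is A–B (3); add B.
Step 4: cheapest edge leaving the tree is A–D (11); add D.
Step 5: cheapest edge leaving the tree is D–H (9); add H.
Step 6: cheapest edge leaving the tree is F–G (12); add G.
Step 7: cheapest edge leaving the tree is A–C (14); add C.
MST edges: E–F, A–E, A–B, A–D, D–H, F–G, A–C; total weight 8+1+3+11+9+12+14 = 58.

58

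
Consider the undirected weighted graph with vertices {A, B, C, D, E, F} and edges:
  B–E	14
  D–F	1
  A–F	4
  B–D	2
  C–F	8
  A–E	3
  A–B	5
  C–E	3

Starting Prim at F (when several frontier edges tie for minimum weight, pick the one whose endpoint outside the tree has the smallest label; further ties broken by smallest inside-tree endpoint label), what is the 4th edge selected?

A-E

Grow the tree from F using Prim:
Step 1: cheapest edge leaving the tree is D–F (1); add D.
Step 2: cheapest edge leaving the tree is B–D (2); add B.
Step 3: cheapest edge leaving the tree is A–F (4); add A.
Step 4: cheapest edge leaving the tree is A–E (3); add E.
Step 5: cheapest edge leaving the tree is C–E (3); add C.
The 4th edge added is A–E.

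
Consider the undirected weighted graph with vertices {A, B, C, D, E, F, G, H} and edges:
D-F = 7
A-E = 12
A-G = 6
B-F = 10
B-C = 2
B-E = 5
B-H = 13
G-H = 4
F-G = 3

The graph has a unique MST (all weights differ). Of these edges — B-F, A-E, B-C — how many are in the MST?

2

Kruskal's algorithm — process edges by increasing weight (ties by edge label):
B-C (2): add — endpoints in different components.
F-G (3): add — endpoints in different components.
G-H (4): add — endpoints in different components.
B-E (5): add — endpoints in different components.
A-G (6): add — endpoints in different components.
D-F (7): add — endpoints in different components.
B-F (10): add — endpoints in different components.
MST edge set: {B-C, F-G, G-H, B-E, A-G, D-F, B-F}.
Of the listed edges, {B-F, B-C} are in the MST → 2.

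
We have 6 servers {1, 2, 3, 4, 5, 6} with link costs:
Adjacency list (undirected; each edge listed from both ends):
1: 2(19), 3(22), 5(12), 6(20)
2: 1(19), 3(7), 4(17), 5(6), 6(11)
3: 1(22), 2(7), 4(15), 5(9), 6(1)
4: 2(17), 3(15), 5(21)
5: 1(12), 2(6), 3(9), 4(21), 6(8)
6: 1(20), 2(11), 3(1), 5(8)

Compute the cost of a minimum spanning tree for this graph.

Prim's algorithm from 6:
Step 1: cheapest edge leaving the tree is 3–6 (1); add 3.
Step 2: cheapest edge leaving the tree is 2–3 (7); add 2.
Step 3: cheapest edge leaving the tree is 2–5 (6); add 5.
Step 4: cheapest edge leaving the tree is 1–5 (12); add 1.
Step 5: cheapest edge leaving the tree is 3–4 (15); add 4.
MST edges: 3–6, 2–3, 2–5, 1–5, 3–4; total weight 1+7+6+12+15 = 41.

41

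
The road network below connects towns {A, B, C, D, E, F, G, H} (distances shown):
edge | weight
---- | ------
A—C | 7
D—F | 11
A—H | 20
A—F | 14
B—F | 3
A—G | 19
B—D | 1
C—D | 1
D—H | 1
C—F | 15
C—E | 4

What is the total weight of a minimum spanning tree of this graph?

Prim's algorithm from B:
Step 1: cheapest edge leaving the tree is B—D (1); add D.
Step 2: cheapest edge leaving the tree is C—D (1); add C.
Step 3: cheapest edge leaving the tree is D—H (1); add H.
Step 4: cheapest edge leaving the tree is B—F (3); add F.
Step 5: cheapest edge leaving the tree is C—E (4); add E.
Step 6: cheapest edge leaving the tree is A—C (7); add A.
Step 7: cheapest edge leaving the tree is A—G (19); add G.
MST edges: B—D, C—D, D—H, B—F, C—E, A—C, A—G; total weight 1+1+1+3+4+7+19 = 36.

36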